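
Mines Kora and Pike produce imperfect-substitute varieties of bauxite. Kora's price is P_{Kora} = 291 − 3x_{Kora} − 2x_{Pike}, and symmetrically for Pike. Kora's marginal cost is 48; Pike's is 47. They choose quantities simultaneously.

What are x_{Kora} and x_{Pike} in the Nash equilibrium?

Mine Kora's profit: π = x_{Kora}(291 − 3x_{Kora} − 2x_{Pike}) − 48x_{Kora}.
∂π/∂x_{Kora} = 243 − 6x_{Kora} − 2x_{Pike} = 0 ⇒ x_{Kora} = 40.5 − (1/3)x_{Pike}.
Similarly x_{Pike} = 122/3 − (1/3)x_{Kora}.
Substituting the second reaction function into the first: x_{Kora} = 40.5 − (1/3)(122/3 − (1/3)x_{Kora}), which gives (8/9)x_{Kora} = 485/18 ⇒ x_{Kora} = 30.3125.
Then x_{Pike} = 122/3 − (1/3)·30.3125 = 30.5625.

30.3125, 30.5625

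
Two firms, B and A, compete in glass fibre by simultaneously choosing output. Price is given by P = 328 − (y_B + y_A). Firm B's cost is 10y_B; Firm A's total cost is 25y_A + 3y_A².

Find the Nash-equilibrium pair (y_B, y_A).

Firm B's profit: π = y_B(328 − (y_B + y_A)) − 10y_B.
∂π/∂y_B = 318 − 2y_B − y_A = 0, so y_B = 159 − 0.5y_A.
For A: ∂π/∂y_A = 303 − 8y_A − y_B = 0 ⇒ y_A = 37.875 − 0.125y_B.
Plugging y_A into B's best response: y_B = 159 − 0.5(37.875 − 0.125y_B) ⇒ 0.9375y_B = 140.0625, so y_B = 149.4.
Then y_A = 37.875 − 0.125·149.4 = 19.2.

149.4, 19.2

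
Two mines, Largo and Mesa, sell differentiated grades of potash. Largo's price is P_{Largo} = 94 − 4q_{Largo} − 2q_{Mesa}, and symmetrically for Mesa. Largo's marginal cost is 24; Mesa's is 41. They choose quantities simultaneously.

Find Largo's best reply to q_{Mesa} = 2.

8.25

Mine Largo's profit: π = q_{Largo}(94 − 4q_{Largo} − 2q_{Mesa}) − 24q_{Largo}.
∂π/∂q_{Largo} = 70 − 8q_{Largo} − 2q_{Mesa} = 0 ⇒ q_{Largo} = 8.75 − 0.25q_{Mesa}.
At q_{Mesa} = 2: q_{Largo} = 8.75 − 0.25·2 = 8.25.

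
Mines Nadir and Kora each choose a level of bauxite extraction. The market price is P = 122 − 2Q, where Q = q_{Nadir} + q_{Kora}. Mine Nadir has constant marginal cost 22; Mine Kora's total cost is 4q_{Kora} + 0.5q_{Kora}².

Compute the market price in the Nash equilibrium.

55

Mine Nadir's profit: π = q_{Nadir}(122 − 2(q_{Nadir} + q_{Kora})) − 22q_{Nadir}.
∂π/∂q_{Nadir} = 100 − 4q_{Nadir} − 2q_{Kora} = 0, so q_{Nadir} = 25 − 0.5q_{Kora}.
For Kora: ∂π/∂q_{Kora} = 118 − 5q_{Kora} − 2q_{Nadir} = 0 ⇒ q_{Kora} = 23.6 − 0.4q_{Nadir}.
Plugging q_{Kora} into Nadir's best response: q_{Nadir} = 25 − 0.5(23.6 − 0.4q_{Nadir}) ⇒ 0.8q_{Nadir} = 13.2, so q_{Nadir} = 16.5.
Then q_{Kora} = 23.6 − 0.4·16.5 = 17.
Equilibrium price: P = 122 − 2·33.5 = 55.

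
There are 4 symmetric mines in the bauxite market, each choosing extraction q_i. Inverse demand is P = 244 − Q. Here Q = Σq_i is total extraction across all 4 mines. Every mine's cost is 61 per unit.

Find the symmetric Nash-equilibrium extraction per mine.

A representative mine's profit is π_i = q_i(244 − Q) − 61q_i, with Q = q_i + Σ_{j≠i} q_j.
First-order condition: 183 − 2q_i − Σ_{j≠i} q_j = 0.
With identical mines, set every q_j = q: then 183 − 2q − 3q = 0, i.e. q = 183/5 = 36.6.

36.6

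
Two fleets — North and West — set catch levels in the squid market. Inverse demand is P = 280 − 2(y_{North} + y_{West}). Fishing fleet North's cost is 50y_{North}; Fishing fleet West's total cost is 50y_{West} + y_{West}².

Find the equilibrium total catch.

69

Fishing fleet North's profit: π = y_{North}(280 − 2(y_{North} + y_{West})) − 50y_{North}.
∂π/∂y_{North} = 230 − 4y_{North} − 2y_{West} = 0, so y_{North} = 57.5 − 0.5y_{West}.
For West: ∂π/∂y_{West} = 230 − 6y_{West} − 2y_{North} = 0 ⇒ y_{West} = 115/3 − (1/3)y_{North}.
Substituting the second reaction function into the first: y_{North} = 57.5 − 0.5(115/3 − (1/3)y_{North}), which gives (5/6)y_{North} = 115/3 ⇒ y_{North} = 46.
Then y_{West} = 115/3 − (1/3)·46 = 23.
Total catch: 46 + 23 = 69.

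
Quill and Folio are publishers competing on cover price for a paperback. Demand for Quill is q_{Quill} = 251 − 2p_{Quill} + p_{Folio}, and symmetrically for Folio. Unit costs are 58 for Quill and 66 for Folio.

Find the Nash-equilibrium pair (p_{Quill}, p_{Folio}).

123.4, 126.6

Quill's profit: π = (p_{Quill} − 58)(251 − 2p_{Quill} + p_{Folio}).
∂π/∂p_{Quill} = 367 − 4p_{Quill} + p_{Folio} = 0 ⇒ p_{Quill} = 91.75 + 0.25p_{Folio}.
Similarly p_{Folio} = 95.75 + 0.25p_{Quill}.
Plugging p_{Folio} into Quill's best response: p_{Quill} = 91.75 + 0.25(95.75 + 0.25p_{Quill}) ⇒ 0.9375p_{Quill} = 115.6875, so p_{Quill} = 123.4.
Then p_{Folio} = 95.75 + 0.25·123.4 = 126.6.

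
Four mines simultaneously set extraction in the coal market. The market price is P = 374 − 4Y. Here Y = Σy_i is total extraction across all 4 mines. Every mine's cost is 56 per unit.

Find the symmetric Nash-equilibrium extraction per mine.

15.9

A representative mine's profit is π_i = y_i(374 − 4Y) − 56y_i, with Y = y_i + Σ_{j≠i} y_j.
First-order condition: 318 − 8y_i − 4Σ_{j≠i} y_j = 0.
Imposing symmetry (y_j = y for all j) turns Σ_{j≠i} y_j into 3y, so 318 = 20y and y = 15.9.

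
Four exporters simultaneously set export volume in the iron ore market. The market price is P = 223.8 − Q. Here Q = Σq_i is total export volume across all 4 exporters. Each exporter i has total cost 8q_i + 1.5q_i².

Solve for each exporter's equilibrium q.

26.975

A representative exporter's profit is π_i = q_i(223.8 − Q) − 8q_i − 1.5q_i², with Q = q_i + Σ_{j≠i} q_j.
First-order condition: 215.8 − 5q_i − Σ_{j≠i} q_j = 0.
In a symmetric equilibrium every exporter chooses the same q, so Σ_{j≠i} q_j = 3q. The condition becomes 215.8 − 8q = 0, giving q = 215.8/8 = 26.975.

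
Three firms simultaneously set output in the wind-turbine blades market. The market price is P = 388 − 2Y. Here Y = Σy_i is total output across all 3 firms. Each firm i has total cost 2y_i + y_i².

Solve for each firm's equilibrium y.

38.6

A representative firm's profit is π_i = y_i(388 − 2Y) − 2y_i − y_i², with Y = y_i + Σ_{j≠i} y_j.
First-order condition: 386 − 6y_i − 2Σ_{j≠i} y_j = 0.
With identical firms, set every y_j = y: then 386 − 6y − 4y = 0, i.e. y = 386/10 = 38.6.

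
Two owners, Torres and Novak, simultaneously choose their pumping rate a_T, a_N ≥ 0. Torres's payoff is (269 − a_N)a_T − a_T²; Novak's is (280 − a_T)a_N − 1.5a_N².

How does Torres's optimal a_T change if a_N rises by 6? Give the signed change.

Expanding Torres's payoff: 269a_T − a_Na_T − a_T².
∂π/∂a_T = 269 − a_N − 2a_T = 0, so a_T = 134.5 − 0.5a_N.
The reaction-function slope is −0.5, so a 6-unit rise in a_N moves a_T by −0.5 × 6 = −3. Torres's best response falls — the actions are strategic substitutes.

-3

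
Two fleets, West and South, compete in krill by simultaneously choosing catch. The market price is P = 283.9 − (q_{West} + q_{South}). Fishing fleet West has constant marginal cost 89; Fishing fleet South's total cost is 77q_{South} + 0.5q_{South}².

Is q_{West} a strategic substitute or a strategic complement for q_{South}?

Fishing fleet West's profit: π = q_{West}(283.9 − (q_{West} + q_{South})) − 89q_{West}.
∂π/∂q_{West} = 194.9 − 2q_{West} − q_{South} = 0, so q_{West} = 97.45 − 0.5q_{South}.
The best-response slope dq_{West}/dq_{South} = −0.5 < 0: the reaction function is downward-sloping, so the choices are strategic substitutes.

strategic substitutes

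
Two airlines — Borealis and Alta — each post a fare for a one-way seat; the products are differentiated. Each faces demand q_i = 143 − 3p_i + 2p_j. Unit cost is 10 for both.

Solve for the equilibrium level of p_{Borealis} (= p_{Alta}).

Borealis's profit: π = (p_{Borealis} − 10)(143 − 3p_{Borealis} + 2p_{Alta}).
∂π/∂p_{Borealis} = 173 − 6p_{Borealis} + 2p_{Alta} = 0 ⇒ p_{Borealis} = 173/6 + (1/3)p_{Alta}.
Setting p_{Borealis} = p_{Alta} in the reaction function: p_{Borealis} = 173/6 + (1/3)p_{Borealis}, so p_{Borealis} = (173/6) / (2/3) = 43.25.

43.25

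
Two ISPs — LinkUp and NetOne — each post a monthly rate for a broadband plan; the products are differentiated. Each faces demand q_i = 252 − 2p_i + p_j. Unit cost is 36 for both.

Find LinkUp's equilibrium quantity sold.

LinkUp's profit: π = (p_{LinkUp} − 36)(252 − 2p_{LinkUp} + p_{NetOne}).
∂π/∂p_{LinkUp} = 324 − 4p_{LinkUp} + p_{NetOne} = 0 ⇒ p_{LinkUp} = 81 + 0.25p_{NetOne}.
By symmetry p_{NetOne} = p_{LinkUp}; substituting into the reaction function, 0.75p_{LinkUp} = 81 and p_{LinkUp} = 108.
q_{LinkUp} = 252 − 2·108 + 108 = 144.

144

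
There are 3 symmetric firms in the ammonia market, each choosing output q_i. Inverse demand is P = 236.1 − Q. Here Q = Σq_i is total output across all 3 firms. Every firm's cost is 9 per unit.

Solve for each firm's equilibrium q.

56.775

A representative firm's profit is π_i = q_i(236.1 − Q) − 9q_i, with Q = q_i + Σ_{j≠i} q_j.
First-order condition: 227.1 − 2q_i − Σ_{j≠i} q_j = 0.
In a symmetric equilibrium every firm chooses the same q, so Σ_{j≠i} q_j = 2q. The condition becomes 227.1 − 4q = 0, giving q = 227.1/4 = 56.775.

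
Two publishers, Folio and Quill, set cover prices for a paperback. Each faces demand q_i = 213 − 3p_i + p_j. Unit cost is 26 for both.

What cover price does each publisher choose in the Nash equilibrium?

58.2

Folio's profit: π = (p_{Folio} − 26)(213 − 3p_{Folio} + p_{Quill}).
∂π/∂p_{Folio} = 291 − 6p_{Folio} + p_{Quill} = 0 ⇒ p_{Folio} = 48.5 + (1/6)p_{Quill}.
The game is symmetric, so in equilibrium p_{Quill} = p_{Folio}: the reaction function gives (5/6)p_{Folio} = 48.5, hence p_{Folio} = 58.2.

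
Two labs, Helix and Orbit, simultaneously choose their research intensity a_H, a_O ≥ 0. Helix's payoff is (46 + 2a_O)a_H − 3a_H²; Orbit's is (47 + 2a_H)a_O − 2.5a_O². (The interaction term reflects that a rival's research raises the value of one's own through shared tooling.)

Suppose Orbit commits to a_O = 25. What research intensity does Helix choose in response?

Expanding Helix's payoff: 46a_H + 2a_Oa_H − 3a_H².
∂π/∂a_H = 46 + 2a_O − 6a_H = 0, so a_H = 23/3 + (1/3)a_O.
At a_O = 25: a_H = 23/3 + (1/3)·25 = 16.

16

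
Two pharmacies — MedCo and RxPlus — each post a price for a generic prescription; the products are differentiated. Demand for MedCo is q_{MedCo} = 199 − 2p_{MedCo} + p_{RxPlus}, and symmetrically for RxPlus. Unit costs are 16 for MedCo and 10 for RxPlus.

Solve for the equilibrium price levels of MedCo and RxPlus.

MedCo's profit: π = (p_{MedCo} − 16)(199 − 2p_{MedCo} + p_{RxPlus}).
∂π/∂p_{MedCo} = 231 − 4p_{MedCo} + p_{RxPlus} = 0 ⇒ p_{MedCo} = 57.75 + 0.25p_{RxPlus}.
Similarly p_{RxPlus} = 54.75 + 0.25p_{MedCo}.
Substituting the second reaction function into the first: p_{MedCo} = 57.75 + 0.25(54.75 + 0.25p_{MedCo}), which gives 0.9375p_{MedCo} = 71.4375 ⇒ p_{MedCo} = 76.2.
Then p_{RxPlus} = 54.75 + 0.25·76.2 = 73.8.

76.2, 73.8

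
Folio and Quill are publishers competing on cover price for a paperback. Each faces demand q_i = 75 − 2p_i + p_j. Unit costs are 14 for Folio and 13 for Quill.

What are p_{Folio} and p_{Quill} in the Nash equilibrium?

34.2, 33.8

Folio's profit: π = (p_{Folio} − 14)(75 − 2p_{Folio} + p_{Quill}).
∂π/∂p_{Folio} = 103 − 4p_{Folio} + p_{Quill} = 0 ⇒ p_{Folio} = 25.75 + 0.25p_{Quill}.
Similarly p_{Quill} = 25.25 + 0.25p_{Folio}.
Plugging p_{Quill} into Folio's best response: p_{Folio} = 25.75 + 0.25(25.25 + 0.25p_{Folio}) ⇒ 0.9375p_{Folio} = 32.0625, so p_{Folio} = 34.2.
Then p_{Quill} = 25.25 + 0.25·34.2 = 33.8.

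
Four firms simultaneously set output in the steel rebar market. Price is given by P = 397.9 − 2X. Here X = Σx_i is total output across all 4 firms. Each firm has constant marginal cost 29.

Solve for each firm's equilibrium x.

A representative firm's profit is π_i = x_i(397.9 − 2X) − 29x_i, with X = x_i + Σ_{j≠i} x_j.
First-order condition: 368.9 − 4x_i − 2Σ_{j≠i} x_j = 0.
In a symmetric equilibrium every firm chooses the same x, so Σ_{j≠i} x_j = 3x. The condition becomes 368.9 − 10x = 0, giving x = 368.9/10 = 36.89.

36.89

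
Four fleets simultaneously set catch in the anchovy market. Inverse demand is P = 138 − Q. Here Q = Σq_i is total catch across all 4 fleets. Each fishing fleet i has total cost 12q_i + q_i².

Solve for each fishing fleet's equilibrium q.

A representative fishing fleet's profit is π_i = q_i(138 − Q) − 12q_i − q_i², with Q = q_i + Σ_{j≠i} q_j.
First-order condition: 126 − 4q_i − Σ_{j≠i} q_j = 0.
With identical fishing fleets, set every q_j = q: then 126 − 4q − 3q = 0, i.e. q = 126/7 = 18.

18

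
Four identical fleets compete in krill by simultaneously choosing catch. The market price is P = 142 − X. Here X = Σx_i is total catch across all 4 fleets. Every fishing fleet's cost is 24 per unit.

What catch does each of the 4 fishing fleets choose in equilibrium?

23.6

A representative fishing fleet's profit is π_i = x_i(142 − X) − 24x_i, with X = x_i + Σ_{j≠i} x_j.
First-order condition: 118 − 2x_i − Σ_{j≠i} x_j = 0.
Imposing symmetry (x_j = x for all j) turns Σ_{j≠i} x_j into 3x, so 118 = 5x and x = 23.6.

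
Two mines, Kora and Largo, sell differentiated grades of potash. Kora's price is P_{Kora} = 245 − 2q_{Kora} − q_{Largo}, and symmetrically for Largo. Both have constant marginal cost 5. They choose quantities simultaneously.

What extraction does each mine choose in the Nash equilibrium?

Mine Kora's profit: π = q_{Kora}(245 − 2q_{Kora} − q_{Largo}) − 5q_{Kora}.
∂π/∂q_{Kora} = 240 − 4q_{Kora} − q_{Largo} = 0 ⇒ q_{Kora} = 60 − 0.25q_{Largo}.
The game is symmetric, so in equilibrium q_{Largo} = q_{Kora}: the reaction function gives 1.25q_{Kora} = 60, hence q_{Kora} = 48.

48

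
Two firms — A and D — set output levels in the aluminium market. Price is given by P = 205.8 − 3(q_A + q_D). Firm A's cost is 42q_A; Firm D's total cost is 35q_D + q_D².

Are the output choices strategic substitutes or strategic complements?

Firm A's profit: π = q_A(205.8 − 3(q_A + q_D)) − 42q_A.
∂π/∂q_A = 163.8 − 6q_A − 3q_D = 0, so q_A = 27.3 − 0.5q_D.
The best-response slope dq_A/dq_D = −0.5 < 0: the reaction function is downward-sloping, so the choices are strategic substitutes.

strategic substitutes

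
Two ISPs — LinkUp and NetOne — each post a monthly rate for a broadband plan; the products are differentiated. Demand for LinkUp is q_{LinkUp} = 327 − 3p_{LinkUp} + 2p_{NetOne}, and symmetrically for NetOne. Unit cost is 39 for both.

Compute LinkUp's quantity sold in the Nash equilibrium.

LinkUp's profit: π = (p_{LinkUp} − 39)(327 − 3p_{LinkUp} + 2p_{NetOne}).
∂π/∂p_{LinkUp} = 444 − 6p_{LinkUp} + 2p_{NetOne} = 0 ⇒ p_{LinkUp} = 74 + (1/3)p_{NetOne}.
By symmetry p_{NetOne} = p_{LinkUp}; substituting into the reaction function, (2/3)p_{LinkUp} = 74 and p_{LinkUp} = 111.
q_{LinkUp} = 327 − 3·111 + 2·111 = 216.

216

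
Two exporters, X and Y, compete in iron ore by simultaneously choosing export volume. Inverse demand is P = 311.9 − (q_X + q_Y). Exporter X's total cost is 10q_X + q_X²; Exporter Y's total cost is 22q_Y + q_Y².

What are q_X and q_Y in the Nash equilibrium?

Exporter X's profit: π = q_X(311.9 − (q_X + q_Y)) − 10q_X − q_X².
∂π/∂q_X = 301.9 − 4q_X − q_Y = 0, so q_X = 75.475 − 0.25q_Y.
By the same steps for Y: q_Y = 72.475 − 0.25q_X.
Substituting the second reaction function into the first: q_X = 75.475 − 0.25(72.475 − 0.25q_X), which gives 0.9375q_X = 9177/160 ⇒ q_X = 61.18.
Then q_Y = 72.475 − 0.25·61.18 = 57.18.

61.18, 57.18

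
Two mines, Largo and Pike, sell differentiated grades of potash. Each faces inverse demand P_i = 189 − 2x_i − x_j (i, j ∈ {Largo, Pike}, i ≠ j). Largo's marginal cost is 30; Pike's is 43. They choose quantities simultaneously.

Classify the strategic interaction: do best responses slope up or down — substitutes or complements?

Mine Largo's profit: π = x_{Largo}(189 − 2x_{Largo} − x_{Pike}) − 30x_{Largo}.
∂π/∂x_{Largo} = 159 − 4x_{Largo} − x_{Pike} = 0 ⇒ x_{Largo} = 39.75 − 0.25x_{Pike}.
The best-response slope dx_{Largo}/dx_{Pike} = −0.25 < 0: the reaction function is downward-sloping, so the choices are strategic substitutes.

strategic substitutes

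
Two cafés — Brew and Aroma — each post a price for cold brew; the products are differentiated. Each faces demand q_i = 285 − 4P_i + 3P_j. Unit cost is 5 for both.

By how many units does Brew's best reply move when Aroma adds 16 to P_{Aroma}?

6

Brew's profit: π = (P_{Brew} − 5)(285 − 4P_{Brew} + 3P_{Aroma}).
∂π/∂P_{Brew} = 305 − 8P_{Brew} + 3P_{Aroma} = 0 ⇒ P_{Brew} = 38.125 + 0.375P_{Aroma}.
The reaction-function slope is 0.375, so a 16-unit rise in P_{Aroma} moves P_{Brew} by 0.375 × 16 = 6. Brew's best response rises — the actions are strategic complements.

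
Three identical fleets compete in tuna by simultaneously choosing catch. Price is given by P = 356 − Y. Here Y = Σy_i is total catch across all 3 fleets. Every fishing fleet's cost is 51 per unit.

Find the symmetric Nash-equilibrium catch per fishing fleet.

A representative fishing fleet's profit is π_i = y_i(356 − Y) − 51y_i, with Y = y_i + Σ_{j≠i} y_j.
First-order condition: 305 − 2y_i − Σ_{j≠i} y_j = 0.
Imposing symmetry (y_j = y for all j) turns Σ_{j≠i} y_j into 2y, so 305 = 4y and y = 76.25.

76.25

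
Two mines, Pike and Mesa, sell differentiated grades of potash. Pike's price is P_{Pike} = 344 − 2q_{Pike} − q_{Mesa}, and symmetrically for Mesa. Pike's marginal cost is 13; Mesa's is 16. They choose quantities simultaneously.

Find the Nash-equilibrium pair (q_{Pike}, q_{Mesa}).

Mine Pike's profit: π = q_{Pike}(344 − 2q_{Pike} − q_{Mesa}) − 13q_{Pike}.
∂π/∂q_{Pike} = 331 − 4q_{Pike} − q_{Mesa} = 0 ⇒ q_{Pike} = 82.75 − 0.25q_{Mesa}.
Similarly q_{Mesa} = 82 − 0.25q_{Pike}.
Plugging q_{Mesa} into Pike's best response: q_{Pike} = 82.75 − 0.25(82 − 0.25q_{Pike}) ⇒ 0.9375q_{Pike} = 62.25, so q_{Pike} = 66.4.
Then q_{Mesa} = 82 − 0.25·66.4 = 65.4.

66.4, 65.4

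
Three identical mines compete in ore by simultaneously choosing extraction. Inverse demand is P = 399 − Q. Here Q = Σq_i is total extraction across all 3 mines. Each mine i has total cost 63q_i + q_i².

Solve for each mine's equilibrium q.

56

A representative mine's profit is π_i = q_i(399 − Q) − 63q_i − q_i², with Q = q_i + Σ_{j≠i} q_j.
First-order condition: 336 − 4q_i − Σ_{j≠i} q_j = 0.
With identical mines, set every q_j = q: then 336 − 4q − 2q = 0, i.e. q = 336/6 = 56.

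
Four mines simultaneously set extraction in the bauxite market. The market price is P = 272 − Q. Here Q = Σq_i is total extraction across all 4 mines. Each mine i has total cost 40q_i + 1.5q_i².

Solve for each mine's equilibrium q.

A representative mine's profit is π_i = q_i(272 − Q) − 40q_i − 1.5q_i², with Q = q_i + Σ_{j≠i} q_j.
First-order condition: 232 − 5q_i − Σ_{j≠i} q_j = 0.
With identical mines, set every q_j = q: then 232 − 5q − 3q = 0, i.e. q = 232/8 = 29.

29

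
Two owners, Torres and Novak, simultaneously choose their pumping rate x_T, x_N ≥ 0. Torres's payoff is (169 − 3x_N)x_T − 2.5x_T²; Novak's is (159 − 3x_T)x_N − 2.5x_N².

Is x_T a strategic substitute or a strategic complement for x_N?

strategic substitutes

Expanding Torres's payoff: 169x_T − 3x_Nx_T − 2.5x_T².
∂π/∂x_T = 169 − 3x_N − 5x_T = 0, so x_T = 33.8 − 0.6x_N.
The best-response slope dx_T/dx_N = −0.6 < 0: the reaction function is downward-sloping, so the choices are strategic substitutes.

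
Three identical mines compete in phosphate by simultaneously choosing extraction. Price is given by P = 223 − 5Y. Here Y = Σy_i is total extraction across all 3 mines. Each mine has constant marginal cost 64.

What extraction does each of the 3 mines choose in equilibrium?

A representative mine's profit is π_i = y_i(223 − 5Y) − 64y_i, with Y = y_i + Σ_{j≠i} y_j.
First-order condition: 159 − 10y_i − 5Σ_{j≠i} y_j = 0.
In a symmetric equilibrium every mine chooses the same y, so Σ_{j≠i} y_j = 2y. The condition becomes 159 − 20y = 0, giving y = 159/20 = 7.95.

7.95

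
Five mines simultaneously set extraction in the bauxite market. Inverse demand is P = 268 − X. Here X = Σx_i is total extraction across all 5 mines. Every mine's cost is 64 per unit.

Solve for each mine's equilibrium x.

A representative mine's profit is π_i = x_i(268 − X) − 64x_i, with X = x_i + Σ_{j≠i} x_j.
First-order condition: 204 − 2x_i − Σ_{j≠i} x_j = 0.
With identical mines, set every x_j = x: then 204 − 2x − 4x = 0, i.e. x = 204/6 = 34.

34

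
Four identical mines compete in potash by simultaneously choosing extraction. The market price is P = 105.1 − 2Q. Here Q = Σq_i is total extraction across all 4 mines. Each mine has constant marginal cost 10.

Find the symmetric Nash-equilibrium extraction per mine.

9.51

A representative mine's profit is π_i = q_i(105.1 − 2Q) − 10q_i, with Q = q_i + Σ_{j≠i} q_j.
First-order condition: 95.1 − 4q_i − 2Σ_{j≠i} q_j = 0.
In a symmetric equilibrium every mine chooses the same q, so Σ_{j≠i} q_j = 3q. The condition becomes 95.1 − 10q = 0, giving q = 95.1/10 = 9.51.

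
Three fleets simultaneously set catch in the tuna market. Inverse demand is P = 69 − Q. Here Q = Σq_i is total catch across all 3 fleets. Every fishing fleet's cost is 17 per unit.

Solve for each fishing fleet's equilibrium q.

13

A representative fishing fleet's profit is π_i = q_i(69 − Q) − 17q_i, with Q = q_i + Σ_{j≠i} q_j.
First-order condition: 52 − 2q_i − Σ_{j≠i} q_j = 0.
With identical fishing fleets, set every q_j = q: then 52 − 2q − 2q = 0, i.e. q = 52/4 = 13.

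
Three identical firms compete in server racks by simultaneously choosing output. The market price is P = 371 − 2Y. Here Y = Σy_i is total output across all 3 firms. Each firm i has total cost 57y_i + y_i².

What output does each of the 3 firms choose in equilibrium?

31.4

A representative firm's profit is π_i = y_i(371 − 2Y) − 57y_i − y_i², with Y = y_i + Σ_{j≠i} y_j.
First-order condition: 314 − 6y_i − 2Σ_{j≠i} y_j = 0.
With identical firms, set every y_j = y: then 314 − 6y − 4y = 0, i.e. y = 314/10 = 31.4.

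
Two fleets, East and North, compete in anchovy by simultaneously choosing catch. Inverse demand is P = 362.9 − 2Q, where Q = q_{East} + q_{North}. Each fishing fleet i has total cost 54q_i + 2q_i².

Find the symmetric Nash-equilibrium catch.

Fishing fleet East's profit: π = q_{East}(362.9 − 2(q_{East} + q_{North})) − 54q_{East} − 2q_{East}².
∂π/∂q_{East} = 308.9 − 8q_{East} − 2q_{North} = 0, so q_{East} = 38.6125 − 0.25q_{North}.
By symmetry q_{North} = q_{East}; substituting into the reaction function, 1.25q_{East} = 38.6125 and q_{East} = 30.89.

30.89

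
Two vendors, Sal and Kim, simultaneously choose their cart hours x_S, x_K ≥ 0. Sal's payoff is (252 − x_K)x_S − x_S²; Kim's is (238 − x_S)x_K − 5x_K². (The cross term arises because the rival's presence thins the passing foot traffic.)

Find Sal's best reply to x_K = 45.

103.5

Expanding Sal's payoff: 252x_S − x_Kx_S − x_S².
∂π/∂x_S = 252 − x_K − 2x_S = 0, so x_S = 126 − 0.5x_K.
At x_K = 45: x_S = 126 − 0.5·45 = 103.5.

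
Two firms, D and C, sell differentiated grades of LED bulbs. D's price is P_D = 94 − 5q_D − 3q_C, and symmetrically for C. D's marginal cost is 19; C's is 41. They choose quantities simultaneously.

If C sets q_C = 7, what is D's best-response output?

5.4

Firm D's profit: π = q_D(94 − 5q_D − 3q_C) − 19q_D.
∂π/∂q_D = 75 − 10q_D − 3q_C = 0 ⇒ q_D = 7.5 − 0.3q_C.
At q_C = 7: q_D = 7.5 − 0.3·7 = 5.4.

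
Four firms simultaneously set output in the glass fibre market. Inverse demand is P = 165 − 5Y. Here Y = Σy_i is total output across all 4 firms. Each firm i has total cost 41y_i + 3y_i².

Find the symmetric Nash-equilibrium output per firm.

A representative firm's profit is π_i = y_i(165 − 5Y) − 41y_i − 3y_i², with Y = y_i + Σ_{j≠i} y_j.
First-order condition: 124 − 16y_i − 5Σ_{j≠i} y_j = 0.
Imposing symmetry (y_j = y for all j) turns Σ_{j≠i} y_j into 3y, so 124 = 31y and y = 4.

4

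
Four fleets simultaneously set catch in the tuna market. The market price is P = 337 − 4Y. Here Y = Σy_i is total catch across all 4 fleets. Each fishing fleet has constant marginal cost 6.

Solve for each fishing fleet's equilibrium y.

A representative fishing fleet's profit is π_i = y_i(337 − 4Y) − 6y_i, with Y = y_i + Σ_{j≠i} y_j.
First-order condition: 331 − 8y_i − 4Σ_{j≠i} y_j = 0.
With identical fishing fleets, set every y_j = y: then 331 − 8y − 12y = 0, i.e. y = 331/20 = 16.55.

16.55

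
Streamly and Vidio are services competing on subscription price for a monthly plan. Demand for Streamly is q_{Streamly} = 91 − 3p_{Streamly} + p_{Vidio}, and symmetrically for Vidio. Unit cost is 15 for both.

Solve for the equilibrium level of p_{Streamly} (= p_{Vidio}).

27.2

Streamly's profit: π = (p_{Streamly} − 15)(91 − 3p_{Streamly} + p_{Vidio}).
∂π/∂p_{Streamly} = 136 − 6p_{Streamly} + p_{Vidio} = 0 ⇒ p_{Streamly} = 68/3 + (1/6)p_{Vidio}.
The game is symmetric, so in equilibrium p_{Vidio} = p_{Streamly}: the reaction function gives (5/6)p_{Streamly} = 68/3, hence p_{Streamly} = 27.2.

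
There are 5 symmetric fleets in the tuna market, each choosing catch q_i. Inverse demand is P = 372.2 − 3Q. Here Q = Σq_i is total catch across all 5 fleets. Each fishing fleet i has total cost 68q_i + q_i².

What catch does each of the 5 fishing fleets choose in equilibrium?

A representative fishing fleet's profit is π_i = q_i(372.2 − 3Q) − 68q_i − q_i², with Q = q_i + Σ_{j≠i} q_j.
First-order condition: 304.2 − 8q_i − 3Σ_{j≠i} q_j = 0.
In a symmetric equilibrium every fishing fleet chooses the same q, so Σ_{j≠i} q_j = 4q. The condition becomes 304.2 − 20q = 0, giving q = 304.2/20 = 15.21.

15.21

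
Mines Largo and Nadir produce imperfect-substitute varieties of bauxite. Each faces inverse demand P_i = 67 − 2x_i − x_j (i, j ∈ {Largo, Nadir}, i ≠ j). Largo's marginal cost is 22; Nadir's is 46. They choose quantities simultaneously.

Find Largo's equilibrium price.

43.2

Mine Largo's profit: π = x_{Largo}(67 − 2x_{Largo} − x_{Nadir}) − 22x_{Largo}.
∂π/∂x_{Largo} = 45 − 4x_{Largo} − x_{Nadir} = 0 ⇒ x_{Largo} = 11.25 − 0.25x_{Nadir}.
Similarly x_{Nadir} = 5.25 − 0.25x_{Largo}.
Plugging x_{Nadir} into Largo's best response: x_{Largo} = 11.25 − 0.25(5.25 − 0.25x_{Largo}) ⇒ 0.9375x_{Largo} = 9.9375, so x_{Largo} = 10.6.
Then x_{Nadir} = 5.25 − 0.25·10.6 = 2.6.
P_{Largo} = 67 − 2·10.6 − 2.6 = 43.2.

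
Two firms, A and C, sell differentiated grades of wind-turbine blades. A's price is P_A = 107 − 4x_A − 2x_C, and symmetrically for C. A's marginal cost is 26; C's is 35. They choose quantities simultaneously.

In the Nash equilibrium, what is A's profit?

Firm A's profit: π = x_A(107 − 4x_A − 2x_C) − 26x_A.
∂π/∂x_A = 81 − 8x_A − 2x_C = 0 ⇒ x_A = 10.125 − 0.25x_C.
Similarly x_C = 9 − 0.25x_A.
Substituting the second reaction function into the first: x_A = 10.125 − 0.25(9 − 0.25x_A), which gives 0.9375x_A = 7.875 ⇒ x_A = 8.4.
Then x_C = 9 − 0.25·8.4 = 6.9.
P_A = 107 − 4·8.4 − 2·6.9 = 59.6.
Profit = (59.6 − 26)·8.4 = 282.24.

282.24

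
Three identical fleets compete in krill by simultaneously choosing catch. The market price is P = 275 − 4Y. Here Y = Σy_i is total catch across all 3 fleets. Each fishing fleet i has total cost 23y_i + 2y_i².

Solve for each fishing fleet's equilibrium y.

12.6

A representative fishing fleet's profit is π_i = y_i(275 − 4Y) − 23y_i − 2y_i², with Y = y_i + Σ_{j≠i} y_j.
First-order condition: 252 − 12y_i − 4Σ_{j≠i} y_j = 0.
Imposing symmetry (y_j = y for all j) turns Σ_{j≠i} y_j into 2y, so 252 = 20y and y = 12.6.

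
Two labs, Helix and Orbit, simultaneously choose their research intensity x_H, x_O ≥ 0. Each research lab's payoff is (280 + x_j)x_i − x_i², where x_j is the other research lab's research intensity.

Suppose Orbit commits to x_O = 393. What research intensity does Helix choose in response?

Helix's payoff is (280 + x_O)x_H − x_H².
∂π/∂x_H = 280 + x_O − 2x_H = 0, so x_H = 140 + 0.5x_O.
At x_O = 393: x_H = 140 + 0.5·393 = 336.5.

336.5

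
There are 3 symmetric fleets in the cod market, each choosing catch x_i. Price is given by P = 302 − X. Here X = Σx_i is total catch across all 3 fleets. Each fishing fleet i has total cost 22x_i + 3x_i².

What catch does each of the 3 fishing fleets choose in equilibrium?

28

A representative fishing fleet's profit is π_i = x_i(302 − X) − 22x_i − 3x_i², with X = x_i + Σ_{j≠i} x_j.
First-order condition: 280 − 8x_i − Σ_{j≠i} x_j = 0.
In a symmetric equilibrium every fishing fleet chooses the same x, so Σ_{j≠i} x_j = 2x. The condition becomes 280 − 10x = 0, giving x = 280/10 = 28.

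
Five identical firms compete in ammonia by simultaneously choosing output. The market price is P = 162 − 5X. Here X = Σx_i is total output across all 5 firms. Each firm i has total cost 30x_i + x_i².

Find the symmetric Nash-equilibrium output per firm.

A representative firm's profit is π_i = x_i(162 − 5X) − 30x_i − x_i², with X = x_i + Σ_{j≠i} x_j.
First-order condition: 132 − 12x_i − 5Σ_{j≠i} x_j = 0.
With identical firms, set every x_j = x: then 132 − 12x − 20x = 0, i.e. x = 132/32 = 4.125.

4.125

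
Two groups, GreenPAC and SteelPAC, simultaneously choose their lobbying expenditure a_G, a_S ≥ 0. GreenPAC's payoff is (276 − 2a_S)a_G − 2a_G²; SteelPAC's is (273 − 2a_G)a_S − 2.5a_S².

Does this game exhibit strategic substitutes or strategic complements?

Expanding GreenPAC's payoff: 276a_G − 2a_Sa_G − 2a_G².
∂π/∂a_G = 276 − 2a_S − 4a_G = 0, so a_G = 69 − 0.5a_S.
The best-response slope da_G/da_S = −0.5 < 0: the reaction function is downward-sloping, so the choices are strategic substitutes.

strategic substitutes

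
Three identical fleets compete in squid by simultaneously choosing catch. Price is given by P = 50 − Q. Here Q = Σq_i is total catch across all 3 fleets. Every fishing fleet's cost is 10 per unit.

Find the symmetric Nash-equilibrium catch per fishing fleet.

10

A representative fishing fleet's profit is π_i = q_i(50 − Q) − 10q_i, with Q = q_i + Σ_{j≠i} q_j.
First-order condition: 40 − 2q_i − Σ_{j≠i} q_j = 0.
In a symmetric equilibrium every fishing fleet chooses the same q, so Σ_{j≠i} q_j = 2q. The condition becomes 40 − 4q = 0, giving q = 40/4 = 10.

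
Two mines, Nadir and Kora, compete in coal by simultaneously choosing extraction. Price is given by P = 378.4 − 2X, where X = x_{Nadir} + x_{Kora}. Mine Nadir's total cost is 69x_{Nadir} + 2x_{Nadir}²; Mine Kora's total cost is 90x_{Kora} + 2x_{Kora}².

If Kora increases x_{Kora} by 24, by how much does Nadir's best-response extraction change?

Mine Nadir's profit: π = x_{Nadir}(378.4 − 2(x_{Nadir} + x_{Kora})) − 69x_{Nadir} − 2x_{Nadir}².
∂π/∂x_{Nadir} = 309.4 − 8x_{Nadir} − 2x_{Kora} = 0, so x_{Nadir} = 38.675 − 0.25x_{Kora}.
The reaction-function slope is −0.25, so a 24-unit rise in x_{Kora} moves x_{Nadir} by −0.25 × 24 = −6. Nadir's best response falls — the actions are strategic substitutes.

-6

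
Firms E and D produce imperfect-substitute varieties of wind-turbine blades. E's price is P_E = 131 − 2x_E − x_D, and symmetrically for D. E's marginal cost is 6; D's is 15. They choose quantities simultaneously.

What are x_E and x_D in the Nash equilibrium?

Firm E's profit: π = x_E(131 − 2x_E − x_D) − 6x_E.
∂π/∂x_E = 125 − 4x_E − x_D = 0 ⇒ x_E = 31.25 − 0.25x_D.
Similarly x_D = 29 − 0.25x_E.
Substituting the second reaction function into the first: x_E = 31.25 − 0.25(29 − 0.25x_E), which gives 0.9375x_E = 24 ⇒ x_E = 25.6.
Then x_D = 29 − 0.25·25.6 = 22.6.

25.6, 22.6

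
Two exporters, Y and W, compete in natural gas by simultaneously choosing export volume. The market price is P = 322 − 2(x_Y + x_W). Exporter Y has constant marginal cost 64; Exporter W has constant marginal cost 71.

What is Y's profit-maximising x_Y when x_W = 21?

54

Exporter Y's profit: π = x_Y(322 − 2(x_Y + x_W)) − 64x_Y.
∂π/∂x_Y = 258 − 4x_Y − 2x_W = 0, so x_Y = 64.5 − 0.5x_W.
At x_W = 21: x_Y = 64.5 − 0.5·21 = 54.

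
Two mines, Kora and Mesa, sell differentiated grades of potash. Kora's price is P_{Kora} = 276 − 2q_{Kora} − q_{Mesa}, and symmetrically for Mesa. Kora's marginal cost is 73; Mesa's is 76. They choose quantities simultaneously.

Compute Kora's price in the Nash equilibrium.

154.6

Mine Kora's profit: π = q_{Kora}(276 − 2q_{Kora} − q_{Mesa}) − 73q_{Kora}.
∂π/∂q_{Kora} = 203 − 4q_{Kora} − q_{Mesa} = 0 ⇒ q_{Kora} = 50.75 − 0.25q_{Mesa}.
Similarly q_{Mesa} = 50 − 0.25q_{Kora}.
Substituting the second reaction function into the first: q_{Kora} = 50.75 − 0.25(50 − 0.25q_{Kora}), which gives 0.9375q_{Kora} = 38.25 ⇒ q_{Kora} = 40.8.
Then q_{Mesa} = 50 − 0.25·40.8 = 39.8.
P_{Kora} = 276 − 2·40.8 − 39.8 = 154.6.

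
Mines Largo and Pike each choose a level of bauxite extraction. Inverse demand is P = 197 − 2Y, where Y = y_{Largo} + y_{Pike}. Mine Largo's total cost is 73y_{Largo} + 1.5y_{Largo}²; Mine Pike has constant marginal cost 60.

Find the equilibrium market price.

Mine Largo's profit: π = y_{Largo}(197 − 2(y_{Largo} + y_{Pike})) − 73y_{Largo} − 1.5y_{Largo}².
∂π/∂y_{Largo} = 124 − 7y_{Largo} − 2y_{Pike} = 0, so y_{Largo} = 124/7 − (2/7)y_{Pike}.
For Pike: ∂π/∂y_{Pike} = 137 − 4y_{Pike} − 2y_{Largo} = 0 ⇒ y_{Pike} = 34.25 − 0.5y_{Largo}.
Plugging y_{Pike} into Largo's best response: y_{Largo} = 124/7 − (2/7)(34.25 − 0.5y_{Largo}) ⇒ (6/7)y_{Largo} = 111/14, so y_{Largo} = 9.25.
Then y_{Pike} = 34.25 − 0.5·9.25 = 29.625.
Equilibrium price: P = 197 − 2·38.875 = 119.25.

119.25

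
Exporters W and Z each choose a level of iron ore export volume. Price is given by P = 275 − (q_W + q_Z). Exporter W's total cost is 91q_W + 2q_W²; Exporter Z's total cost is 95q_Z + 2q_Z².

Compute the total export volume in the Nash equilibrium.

52

Exporter W's profit: π = q_W(275 − (q_W + q_Z)) − 91q_W − 2q_W².
∂π/∂q_W = 184 − 6q_W − q_Z = 0, so q_W = 92/3 − (1/6)q_Z.
By the same steps for Z: q_Z = 30 − (1/6)q_W.
Solving the two reaction functions simultaneously: (1 − (−1/6)(−1/6))q_W = 92/3 − (1/6)·30, so (35/36)q_W = 77/3 and q_W = 26.4.
Then q_Z = 30 − (1/6)·26.4 = 25.6.
Total export volume: 26.4 + 25.6 = 52.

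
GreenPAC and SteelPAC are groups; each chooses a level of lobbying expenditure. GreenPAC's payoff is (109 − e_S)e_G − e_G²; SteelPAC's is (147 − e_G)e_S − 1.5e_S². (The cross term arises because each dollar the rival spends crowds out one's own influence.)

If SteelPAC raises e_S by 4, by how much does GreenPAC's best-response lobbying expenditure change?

Expanding GreenPAC's payoff: 109e_G − e_Se_G − e_G².
∂π/∂e_G = 109 − e_S − 2e_G = 0, so e_G = 54.5 − 0.5e_S.
The reaction-function slope is −0.5, so a 4-unit rise in e_S moves e_G by −0.5 × 4 = −2. GreenPAC's best response falls — the actions are strategic substitutes.

-2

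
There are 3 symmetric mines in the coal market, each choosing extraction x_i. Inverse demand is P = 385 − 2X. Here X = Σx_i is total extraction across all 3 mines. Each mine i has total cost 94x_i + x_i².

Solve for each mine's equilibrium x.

A representative mine's profit is π_i = x_i(385 − 2X) − 94x_i − x_i², with X = x_i + Σ_{j≠i} x_j.
First-order condition: 291 − 6x_i − 2Σ_{j≠i} x_j = 0.
With identical mines, set every x_j = x: then 291 − 6x − 4x = 0, i.e. x = 291/10 = 29.1.

29.1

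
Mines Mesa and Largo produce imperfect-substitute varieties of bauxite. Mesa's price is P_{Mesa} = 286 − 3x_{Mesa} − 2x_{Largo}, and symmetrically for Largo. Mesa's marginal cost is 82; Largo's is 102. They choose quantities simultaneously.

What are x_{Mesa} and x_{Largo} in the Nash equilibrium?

Mine Mesa's profit: π = x_{Mesa}(286 − 3x_{Mesa} − 2x_{Largo}) − 82x_{Mesa}.
∂π/∂x_{Mesa} = 204 − 6x_{Mesa} − 2x_{Largo} = 0 ⇒ x_{Mesa} = 34 − (1/3)x_{Largo}.
Similarly x_{Largo} = 92/3 − (1/3)x_{Mesa}.
Plugging x_{Largo} into Mesa's best response: x_{Mesa} = 34 − (1/3)(92/3 − (1/3)x_{Mesa}) ⇒ (8/9)x_{Mesa} = 214/9, so x_{Mesa} = 26.75.
Then x_{Largo} = 92/3 − (1/3)·26.75 = 21.75.

26.75, 21.75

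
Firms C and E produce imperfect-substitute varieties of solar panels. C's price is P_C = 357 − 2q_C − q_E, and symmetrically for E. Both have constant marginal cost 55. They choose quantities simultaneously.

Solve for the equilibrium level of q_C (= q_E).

60.4

Firm C's profit: π = q_C(357 − 2q_C − q_E) − 55q_C.
∂π/∂q_C = 302 − 4q_C − q_E = 0 ⇒ q_C = 75.5 − 0.25q_E.
By symmetry q_E = q_C; substituting into the reaction function, 1.25q_C = 75.5 and q_C = 60.4.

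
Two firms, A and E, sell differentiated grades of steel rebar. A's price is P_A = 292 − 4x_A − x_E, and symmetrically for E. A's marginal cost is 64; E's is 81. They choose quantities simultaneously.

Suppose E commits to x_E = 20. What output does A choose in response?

Firm A's profit: π = x_A(292 − 4x_A − x_E) − 64x_A.
∂π/∂x_A = 228 − 8x_A − x_E = 0 ⇒ x_A = 28.5 − 0.125x_E.
At x_E = 20: x_A = 28.5 − 0.125·20 = 26.

26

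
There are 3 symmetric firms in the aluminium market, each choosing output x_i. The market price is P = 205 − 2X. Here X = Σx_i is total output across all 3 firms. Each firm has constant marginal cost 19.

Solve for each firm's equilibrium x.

A representative firm's profit is π_i = x_i(205 − 2X) − 19x_i, with X = x_i + Σ_{j≠i} x_j.
First-order condition: 186 − 4x_i − 2Σ_{j≠i} x_j = 0.
With identical firms, set every x_j = x: then 186 − 4x − 4x = 0, i.e. x = 186/8 = 23.25.

23.25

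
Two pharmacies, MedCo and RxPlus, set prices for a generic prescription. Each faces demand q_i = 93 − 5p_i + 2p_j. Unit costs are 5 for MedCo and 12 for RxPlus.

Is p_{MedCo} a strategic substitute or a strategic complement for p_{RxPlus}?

MedCo's profit: π = (p_{MedCo} − 5)(93 − 5p_{MedCo} + 2p_{RxPlus}).
∂π/∂p_{MedCo} = 118 − 10p_{MedCo} + 2p_{RxPlus} = 0 ⇒ p_{MedCo} = 11.8 + 0.2p_{RxPlus}.
The best-response slope dp_{MedCo}/dp_{RxPlus} = 0.2 > 0: the reaction function is upward-sloping, so the choices are strategic complements.

strategic complements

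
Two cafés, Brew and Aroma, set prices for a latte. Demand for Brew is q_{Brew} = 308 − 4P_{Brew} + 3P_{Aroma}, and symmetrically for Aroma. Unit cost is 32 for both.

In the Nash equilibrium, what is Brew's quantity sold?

Brew's profit: π = (P_{Brew} − 32)(308 − 4P_{Brew} + 3P_{Aroma}).
∂π/∂P_{Brew} = 436 − 8P_{Brew} + 3P_{Aroma} = 0 ⇒ P_{Brew} = 54.5 + 0.375P_{Aroma}.
Setting P_{Brew} = P_{Aroma} in the reaction function: P_{Brew} = 54.5 + 0.375P_{Brew}, so P_{Brew} = 54.5 / 0.625 = 87.2.
q_{Brew} = 308 − 4·87.2 + 3·87.2 = 220.8.

220.8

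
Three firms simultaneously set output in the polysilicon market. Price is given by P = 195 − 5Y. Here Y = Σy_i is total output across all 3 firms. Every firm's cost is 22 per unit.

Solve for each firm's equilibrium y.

A representative firm's profit is π_i = y_i(195 − 5Y) − 22y_i, with Y = y_i + Σ_{j≠i} y_j.
First-order condition: 173 − 10y_i − 5Σ_{j≠i} y_j = 0.
With identical firms, set every y_j = y: then 173 − 10y − 10y = 0, i.e. y = 173/20 = 8.65.

8.65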